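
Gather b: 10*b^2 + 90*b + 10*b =10*b^2 + 100*b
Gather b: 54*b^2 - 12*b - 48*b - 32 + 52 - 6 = 54*b^2 - 60*b + 14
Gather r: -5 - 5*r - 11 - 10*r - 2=-15*r - 18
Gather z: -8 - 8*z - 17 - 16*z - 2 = -24*z - 27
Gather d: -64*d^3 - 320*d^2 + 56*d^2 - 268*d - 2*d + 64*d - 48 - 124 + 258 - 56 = -64*d^3 - 264*d^2 - 206*d + 30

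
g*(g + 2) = g^2 + 2*g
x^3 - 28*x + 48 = (x - 4)*(x - 2)*(x + 6)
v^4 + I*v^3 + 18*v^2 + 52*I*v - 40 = (v - 5*I)*(v + 2*I)^3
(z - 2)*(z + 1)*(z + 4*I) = z^3 - z^2 + 4*I*z^2 - 2*z - 4*I*z - 8*I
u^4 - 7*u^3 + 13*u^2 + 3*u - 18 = (u - 3)^2*(u - 2)*(u + 1)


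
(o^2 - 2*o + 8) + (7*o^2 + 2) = 8*o^2 - 2*o + 10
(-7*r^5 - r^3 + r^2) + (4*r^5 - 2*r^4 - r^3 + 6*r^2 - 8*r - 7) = -3*r^5 - 2*r^4 - 2*r^3 + 7*r^2 - 8*r - 7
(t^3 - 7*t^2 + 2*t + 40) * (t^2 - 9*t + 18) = t^5 - 16*t^4 + 83*t^3 - 104*t^2 - 324*t + 720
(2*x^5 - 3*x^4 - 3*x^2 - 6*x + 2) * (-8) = -16*x^5 + 24*x^4 + 24*x^2 + 48*x - 16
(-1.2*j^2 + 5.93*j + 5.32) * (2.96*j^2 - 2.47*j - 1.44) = -3.552*j^4 + 20.5168*j^3 + 2.8281*j^2 - 21.6796*j - 7.6608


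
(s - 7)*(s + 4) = s^2 - 3*s - 28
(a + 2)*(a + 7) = a^2 + 9*a + 14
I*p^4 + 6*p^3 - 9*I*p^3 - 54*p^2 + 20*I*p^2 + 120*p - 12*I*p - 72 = (p - 6)*(p - 2)*(p - 6*I)*(I*p - I)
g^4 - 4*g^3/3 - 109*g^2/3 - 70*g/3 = g*(g - 7)*(g + 2/3)*(g + 5)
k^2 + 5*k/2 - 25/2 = (k - 5/2)*(k + 5)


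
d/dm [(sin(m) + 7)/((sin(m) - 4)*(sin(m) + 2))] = (-14*sin(m) + cos(m)^2 + 5)*cos(m)/((sin(m) - 4)^2*(sin(m) + 2)^2)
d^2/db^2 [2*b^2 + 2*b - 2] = 4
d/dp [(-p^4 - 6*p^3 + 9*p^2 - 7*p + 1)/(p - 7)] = (-3*p^4 + 16*p^3 + 135*p^2 - 126*p + 48)/(p^2 - 14*p + 49)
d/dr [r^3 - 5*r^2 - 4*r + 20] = 3*r^2 - 10*r - 4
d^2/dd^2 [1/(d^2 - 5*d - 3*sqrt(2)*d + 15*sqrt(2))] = 2*(-d^2 + 3*sqrt(2)*d + 5*d + (-2*d + 3*sqrt(2) + 5)^2 - 15*sqrt(2))/(d^2 - 5*d - 3*sqrt(2)*d + 15*sqrt(2))^3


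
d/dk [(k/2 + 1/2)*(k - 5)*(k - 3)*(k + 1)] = 2*k^3 - 9*k^2 + 11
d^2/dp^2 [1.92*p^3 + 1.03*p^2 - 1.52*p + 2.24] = 11.52*p + 2.06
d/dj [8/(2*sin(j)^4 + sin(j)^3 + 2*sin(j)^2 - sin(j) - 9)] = 8*(-8*sin(j)^3 - 3*sin(j)^2 - 4*sin(j) + 1)*cos(j)/(2*sin(j)^4 + sin(j)^3 + 2*sin(j)^2 - sin(j) - 9)^2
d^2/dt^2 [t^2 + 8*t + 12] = 2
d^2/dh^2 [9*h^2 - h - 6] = 18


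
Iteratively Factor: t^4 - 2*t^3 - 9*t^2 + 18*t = (t)*(t^3 - 2*t^2 - 9*t + 18) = t*(t - 2)*(t^2 - 9) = t*(t - 3)*(t - 2)*(t + 3)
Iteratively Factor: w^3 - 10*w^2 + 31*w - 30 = (w - 2)*(w^2 - 8*w + 15) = (w - 5)*(w - 2)*(w - 3)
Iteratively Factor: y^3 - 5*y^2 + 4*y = (y)*(y^2 - 5*y + 4) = y*(y - 4)*(y - 1)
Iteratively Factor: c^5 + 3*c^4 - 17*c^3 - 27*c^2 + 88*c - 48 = (c - 1)*(c^4 + 4*c^3 - 13*c^2 - 40*c + 48) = (c - 3)*(c - 1)*(c^3 + 7*c^2 + 8*c - 16) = (c - 3)*(c - 1)*(c + 4)*(c^2 + 3*c - 4) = (c - 3)*(c - 1)^2*(c + 4)*(c + 4)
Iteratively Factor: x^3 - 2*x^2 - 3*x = (x + 1)*(x^2 - 3*x) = (x - 3)*(x + 1)*(x)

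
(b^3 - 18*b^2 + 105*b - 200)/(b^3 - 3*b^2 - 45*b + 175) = (b - 8)/(b + 7)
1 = 1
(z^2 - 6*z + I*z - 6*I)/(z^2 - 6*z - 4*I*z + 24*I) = (z + I)/(z - 4*I)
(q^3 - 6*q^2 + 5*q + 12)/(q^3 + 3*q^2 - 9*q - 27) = (q^2 - 3*q - 4)/(q^2 + 6*q + 9)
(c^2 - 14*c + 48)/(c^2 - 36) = (c - 8)/(c + 6)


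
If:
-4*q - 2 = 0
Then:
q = -1/2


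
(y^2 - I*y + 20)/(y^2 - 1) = (y^2 - I*y + 20)/(y^2 - 1)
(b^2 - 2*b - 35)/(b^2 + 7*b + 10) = (b - 7)/(b + 2)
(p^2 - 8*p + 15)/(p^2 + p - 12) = (p - 5)/(p + 4)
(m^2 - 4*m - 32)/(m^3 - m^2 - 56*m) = (m + 4)/(m*(m + 7))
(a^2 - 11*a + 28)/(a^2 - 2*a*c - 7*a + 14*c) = (a - 4)/(a - 2*c)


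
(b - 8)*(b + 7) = b^2 - b - 56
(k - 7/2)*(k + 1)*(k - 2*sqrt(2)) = k^3 - 2*sqrt(2)*k^2 - 5*k^2/2 - 7*k/2 + 5*sqrt(2)*k + 7*sqrt(2)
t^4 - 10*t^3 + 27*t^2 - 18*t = t*(t - 6)*(t - 3)*(t - 1)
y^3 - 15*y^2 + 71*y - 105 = (y - 7)*(y - 5)*(y - 3)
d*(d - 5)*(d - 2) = d^3 - 7*d^2 + 10*d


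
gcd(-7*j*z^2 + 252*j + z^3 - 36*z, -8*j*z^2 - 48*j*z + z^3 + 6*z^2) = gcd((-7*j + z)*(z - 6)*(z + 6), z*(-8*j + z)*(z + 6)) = z + 6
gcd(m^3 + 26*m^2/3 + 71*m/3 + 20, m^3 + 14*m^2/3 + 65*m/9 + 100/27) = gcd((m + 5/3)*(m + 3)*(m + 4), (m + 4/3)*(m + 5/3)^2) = m + 5/3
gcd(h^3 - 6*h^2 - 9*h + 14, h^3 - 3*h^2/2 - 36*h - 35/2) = h - 7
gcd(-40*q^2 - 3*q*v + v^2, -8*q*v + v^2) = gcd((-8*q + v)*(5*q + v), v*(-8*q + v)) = 8*q - v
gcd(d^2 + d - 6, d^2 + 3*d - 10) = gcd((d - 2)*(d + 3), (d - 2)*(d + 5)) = d - 2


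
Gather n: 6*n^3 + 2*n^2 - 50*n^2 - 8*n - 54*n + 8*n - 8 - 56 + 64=6*n^3 - 48*n^2 - 54*n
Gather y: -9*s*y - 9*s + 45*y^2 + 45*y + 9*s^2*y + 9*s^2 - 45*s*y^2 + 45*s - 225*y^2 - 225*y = 9*s^2 + 36*s + y^2*(-45*s - 180) + y*(9*s^2 - 9*s - 180)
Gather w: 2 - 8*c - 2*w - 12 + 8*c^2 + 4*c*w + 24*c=8*c^2 + 16*c + w*(4*c - 2) - 10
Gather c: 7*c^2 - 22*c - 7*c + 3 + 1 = 7*c^2 - 29*c + 4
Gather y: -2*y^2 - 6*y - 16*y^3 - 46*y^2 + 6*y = -16*y^3 - 48*y^2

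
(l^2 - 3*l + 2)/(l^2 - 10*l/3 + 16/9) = 9*(l^2 - 3*l + 2)/(9*l^2 - 30*l + 16)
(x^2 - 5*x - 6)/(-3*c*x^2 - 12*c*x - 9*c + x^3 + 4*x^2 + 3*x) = (x - 6)/(-3*c*x - 9*c + x^2 + 3*x)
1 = 1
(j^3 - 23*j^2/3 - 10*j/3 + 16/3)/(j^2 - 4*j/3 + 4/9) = 3*(j^2 - 7*j - 8)/(3*j - 2)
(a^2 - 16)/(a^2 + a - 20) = (a + 4)/(a + 5)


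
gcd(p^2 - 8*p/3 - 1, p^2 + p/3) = p + 1/3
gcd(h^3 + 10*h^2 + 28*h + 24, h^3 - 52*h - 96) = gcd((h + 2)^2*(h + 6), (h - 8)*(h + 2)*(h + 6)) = h^2 + 8*h + 12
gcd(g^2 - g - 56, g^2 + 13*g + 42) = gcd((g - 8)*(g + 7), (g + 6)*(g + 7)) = g + 7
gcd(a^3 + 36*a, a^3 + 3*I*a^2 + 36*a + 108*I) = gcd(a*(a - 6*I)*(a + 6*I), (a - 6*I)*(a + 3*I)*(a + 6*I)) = a^2 + 36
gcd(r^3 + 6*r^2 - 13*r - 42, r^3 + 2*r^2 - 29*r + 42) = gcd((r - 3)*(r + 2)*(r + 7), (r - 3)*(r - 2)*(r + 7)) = r^2 + 4*r - 21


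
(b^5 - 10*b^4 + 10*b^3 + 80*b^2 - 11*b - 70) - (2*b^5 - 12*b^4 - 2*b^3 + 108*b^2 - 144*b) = -b^5 + 2*b^4 + 12*b^3 - 28*b^2 + 133*b - 70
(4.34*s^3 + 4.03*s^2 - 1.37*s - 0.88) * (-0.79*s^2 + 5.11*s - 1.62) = -3.4286*s^5 + 18.9937*s^4 + 14.6448*s^3 - 12.8341*s^2 - 2.2774*s + 1.4256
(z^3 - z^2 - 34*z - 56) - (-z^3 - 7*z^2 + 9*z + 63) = 2*z^3 + 6*z^2 - 43*z - 119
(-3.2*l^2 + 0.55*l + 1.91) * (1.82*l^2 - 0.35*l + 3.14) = -5.824*l^4 + 2.121*l^3 - 6.7643*l^2 + 1.0585*l + 5.9974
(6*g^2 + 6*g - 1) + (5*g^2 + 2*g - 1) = 11*g^2 + 8*g - 2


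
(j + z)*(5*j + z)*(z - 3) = 5*j^2*z - 15*j^2 + 6*j*z^2 - 18*j*z + z^3 - 3*z^2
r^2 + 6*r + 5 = (r + 1)*(r + 5)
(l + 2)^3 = l^3 + 6*l^2 + 12*l + 8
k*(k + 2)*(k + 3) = k^3 + 5*k^2 + 6*k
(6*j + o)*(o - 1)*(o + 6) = 6*j*o^2 + 30*j*o - 36*j + o^3 + 5*o^2 - 6*o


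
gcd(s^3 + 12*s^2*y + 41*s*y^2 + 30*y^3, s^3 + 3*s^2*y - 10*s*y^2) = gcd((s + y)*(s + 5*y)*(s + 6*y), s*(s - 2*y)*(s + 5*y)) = s + 5*y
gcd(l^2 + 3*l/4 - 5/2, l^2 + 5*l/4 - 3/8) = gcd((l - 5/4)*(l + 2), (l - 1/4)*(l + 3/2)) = 1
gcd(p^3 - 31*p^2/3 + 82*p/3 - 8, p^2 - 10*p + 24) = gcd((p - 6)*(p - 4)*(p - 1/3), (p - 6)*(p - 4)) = p^2 - 10*p + 24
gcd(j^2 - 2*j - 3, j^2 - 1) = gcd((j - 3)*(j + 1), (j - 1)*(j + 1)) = j + 1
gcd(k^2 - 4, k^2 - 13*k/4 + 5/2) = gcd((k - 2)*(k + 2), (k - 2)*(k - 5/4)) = k - 2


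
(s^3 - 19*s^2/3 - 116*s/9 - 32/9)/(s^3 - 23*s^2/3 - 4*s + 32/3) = (s + 1/3)/(s - 1)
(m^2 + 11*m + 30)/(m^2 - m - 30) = (m + 6)/(m - 6)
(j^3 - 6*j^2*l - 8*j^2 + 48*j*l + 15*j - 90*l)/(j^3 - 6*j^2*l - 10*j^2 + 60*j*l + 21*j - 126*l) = (j - 5)/(j - 7)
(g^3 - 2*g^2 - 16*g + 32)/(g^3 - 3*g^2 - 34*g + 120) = (g^2 + 2*g - 8)/(g^2 + g - 30)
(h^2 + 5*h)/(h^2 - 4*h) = (h + 5)/(h - 4)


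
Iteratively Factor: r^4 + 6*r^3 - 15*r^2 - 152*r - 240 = (r + 4)*(r^3 + 2*r^2 - 23*r - 60) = (r + 4)^2*(r^2 - 2*r - 15) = (r + 3)*(r + 4)^2*(r - 5)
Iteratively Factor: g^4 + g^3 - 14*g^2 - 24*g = (g - 4)*(g^3 + 5*g^2 + 6*g) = (g - 4)*(g + 2)*(g^2 + 3*g) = g*(g - 4)*(g + 2)*(g + 3)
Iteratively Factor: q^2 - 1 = (q + 1)*(q - 1)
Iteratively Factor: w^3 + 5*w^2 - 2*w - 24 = (w + 3)*(w^2 + 2*w - 8) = (w - 2)*(w + 3)*(w + 4)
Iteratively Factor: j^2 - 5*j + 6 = (j - 3)*(j - 2)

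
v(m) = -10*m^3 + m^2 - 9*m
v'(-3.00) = -285.00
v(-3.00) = 306.00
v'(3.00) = -273.00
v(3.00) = -288.00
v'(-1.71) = -100.14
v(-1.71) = 68.32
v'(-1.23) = -56.85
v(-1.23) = 31.19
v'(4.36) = -570.57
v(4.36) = -849.05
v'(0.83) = -28.01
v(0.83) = -12.50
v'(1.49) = -72.62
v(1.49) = -44.27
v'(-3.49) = -381.38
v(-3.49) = 468.68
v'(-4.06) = -511.63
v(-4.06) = 722.26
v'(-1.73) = -102.25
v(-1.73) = 70.34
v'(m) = -30*m^2 + 2*m - 9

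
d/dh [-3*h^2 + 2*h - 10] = 2 - 6*h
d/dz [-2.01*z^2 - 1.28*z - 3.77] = -4.02*z - 1.28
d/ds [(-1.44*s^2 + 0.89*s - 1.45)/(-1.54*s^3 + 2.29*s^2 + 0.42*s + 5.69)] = (-2.2176*s^4 + 2.7412*s^3 - 9.3419*s^2 - 9.7462*s + 5.6731)/(2.3716*s^6 - 7.0532*s^5 + 3.9505*s^4 - 15.6016*s^3 + 26.2366*s^2 + 4.7796*s + 32.3761)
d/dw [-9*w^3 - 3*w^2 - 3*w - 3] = -27*w^2 - 6*w - 3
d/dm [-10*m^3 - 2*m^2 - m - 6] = -30*m^2 - 4*m - 1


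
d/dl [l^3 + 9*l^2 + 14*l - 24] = 3*l^2 + 18*l + 14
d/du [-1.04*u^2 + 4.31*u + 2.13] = 4.31 - 2.08*u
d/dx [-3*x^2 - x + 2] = -6*x - 1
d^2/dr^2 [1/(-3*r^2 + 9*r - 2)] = 6*(3*r^2 - 9*r - 3*(2*r - 3)^2 + 2)/(3*r^2 - 9*r + 2)^3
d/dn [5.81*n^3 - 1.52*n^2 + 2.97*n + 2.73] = 17.43*n^2 - 3.04*n + 2.97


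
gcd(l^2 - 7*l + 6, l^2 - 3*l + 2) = l - 1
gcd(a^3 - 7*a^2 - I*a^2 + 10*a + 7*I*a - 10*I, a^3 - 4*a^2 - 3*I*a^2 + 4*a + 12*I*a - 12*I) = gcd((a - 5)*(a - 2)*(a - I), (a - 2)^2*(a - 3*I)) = a - 2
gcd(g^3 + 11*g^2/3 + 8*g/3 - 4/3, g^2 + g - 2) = g + 2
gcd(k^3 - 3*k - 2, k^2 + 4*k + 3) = k + 1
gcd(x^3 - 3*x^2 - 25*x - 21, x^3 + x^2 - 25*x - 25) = x + 1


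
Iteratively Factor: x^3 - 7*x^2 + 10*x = (x - 5)*(x^2 - 2*x) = x*(x - 5)*(x - 2)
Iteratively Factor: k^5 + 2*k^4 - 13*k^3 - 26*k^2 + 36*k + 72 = (k + 3)*(k^4 - k^3 - 10*k^2 + 4*k + 24) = (k + 2)*(k + 3)*(k^3 - 3*k^2 - 4*k + 12) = (k - 3)*(k + 2)*(k + 3)*(k^2 - 4) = (k - 3)*(k - 2)*(k + 2)*(k + 3)*(k + 2)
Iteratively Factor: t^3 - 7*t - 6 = (t + 2)*(t^2 - 2*t - 3) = (t - 3)*(t + 2)*(t + 1)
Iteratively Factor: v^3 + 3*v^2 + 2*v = (v + 2)*(v^2 + v) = (v + 1)*(v + 2)*(v)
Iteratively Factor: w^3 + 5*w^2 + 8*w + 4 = (w + 1)*(w^2 + 4*w + 4) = (w + 1)*(w + 2)*(w + 2)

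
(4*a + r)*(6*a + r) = 24*a^2 + 10*a*r + r^2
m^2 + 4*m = m*(m + 4)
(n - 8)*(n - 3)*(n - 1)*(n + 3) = n^4 - 9*n^3 - n^2 + 81*n - 72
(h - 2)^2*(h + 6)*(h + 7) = h^4 + 9*h^3 - 6*h^2 - 116*h + 168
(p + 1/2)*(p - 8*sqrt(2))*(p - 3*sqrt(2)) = p^3 - 11*sqrt(2)*p^2 + p^2/2 - 11*sqrt(2)*p/2 + 48*p + 24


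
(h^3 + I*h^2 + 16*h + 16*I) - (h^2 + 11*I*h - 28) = h^3 - h^2 + I*h^2 + 16*h - 11*I*h + 28 + 16*I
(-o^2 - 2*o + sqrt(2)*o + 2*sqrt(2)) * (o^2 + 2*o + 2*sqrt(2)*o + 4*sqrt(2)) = -o^4 - 4*o^3 - sqrt(2)*o^3 - 4*sqrt(2)*o^2 - 4*sqrt(2)*o + 16*o + 16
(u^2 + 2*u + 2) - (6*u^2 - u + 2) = -5*u^2 + 3*u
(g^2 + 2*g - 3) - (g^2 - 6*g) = 8*g - 3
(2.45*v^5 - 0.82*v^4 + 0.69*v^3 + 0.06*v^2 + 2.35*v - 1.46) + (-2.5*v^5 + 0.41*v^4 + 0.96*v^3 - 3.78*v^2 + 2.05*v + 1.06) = -0.0499999999999998*v^5 - 0.41*v^4 + 1.65*v^3 - 3.72*v^2 + 4.4*v - 0.4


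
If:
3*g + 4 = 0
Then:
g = -4/3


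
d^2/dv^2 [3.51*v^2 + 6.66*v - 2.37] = 7.02000000000000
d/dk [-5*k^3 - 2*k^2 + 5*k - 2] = -15*k^2 - 4*k + 5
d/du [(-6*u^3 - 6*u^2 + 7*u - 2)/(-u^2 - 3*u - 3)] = (6*u^4 + 36*u^3 + 79*u^2 + 32*u - 27)/(u^4 + 6*u^3 + 15*u^2 + 18*u + 9)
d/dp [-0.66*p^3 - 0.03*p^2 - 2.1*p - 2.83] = -1.98*p^2 - 0.06*p - 2.1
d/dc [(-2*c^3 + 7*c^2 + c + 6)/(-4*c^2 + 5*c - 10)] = (8*c^4 - 20*c^3 + 99*c^2 - 92*c - 40)/(16*c^4 - 40*c^3 + 105*c^2 - 100*c + 100)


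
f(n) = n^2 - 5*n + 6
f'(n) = 2*n - 5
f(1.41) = 0.94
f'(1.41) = -2.18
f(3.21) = 0.25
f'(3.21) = 1.42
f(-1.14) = 13.00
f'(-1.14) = -7.28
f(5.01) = 6.05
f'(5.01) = 5.02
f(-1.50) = 15.75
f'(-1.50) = -8.00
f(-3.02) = 30.22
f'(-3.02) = -11.04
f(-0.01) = 6.05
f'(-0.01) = -5.02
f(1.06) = 1.82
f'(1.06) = -2.88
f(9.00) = 42.00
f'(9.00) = 13.00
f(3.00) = 0.00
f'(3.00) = 1.00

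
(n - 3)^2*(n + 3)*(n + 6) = n^4 + 3*n^3 - 27*n^2 - 27*n + 162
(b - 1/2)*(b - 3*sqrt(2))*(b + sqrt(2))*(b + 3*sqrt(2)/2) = b^4 - sqrt(2)*b^3/2 - b^3/2 - 12*b^2 + sqrt(2)*b^2/4 - 9*sqrt(2)*b + 6*b + 9*sqrt(2)/2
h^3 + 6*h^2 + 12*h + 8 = (h + 2)^3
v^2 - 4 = (v - 2)*(v + 2)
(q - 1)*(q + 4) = q^2 + 3*q - 4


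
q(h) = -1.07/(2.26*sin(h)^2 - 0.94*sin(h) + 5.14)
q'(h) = -1.07*(-4.52*sin(h)*cos(h) + 0.94*cos(h))/(2.26*sin(h)^2 - 0.94*sin(h) + 5.14)^2 = (4.8364*sin(h) - 1.0058)*cos(h)/(2.26*sin(h)^2 - 0.94*sin(h) + 5.14)^2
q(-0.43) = -0.18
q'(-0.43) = -0.08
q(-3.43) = -0.21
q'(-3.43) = -0.01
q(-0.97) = -0.14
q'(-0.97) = -0.05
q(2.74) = -0.21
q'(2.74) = -0.03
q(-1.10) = -0.14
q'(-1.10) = -0.04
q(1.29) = -0.17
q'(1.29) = 0.03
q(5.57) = -0.16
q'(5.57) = -0.07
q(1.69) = -0.17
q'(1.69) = -0.01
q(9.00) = -0.21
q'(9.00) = -0.03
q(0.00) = -0.21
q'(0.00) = -0.04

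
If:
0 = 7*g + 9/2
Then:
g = -9/14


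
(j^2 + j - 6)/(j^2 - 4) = (j + 3)/(j + 2)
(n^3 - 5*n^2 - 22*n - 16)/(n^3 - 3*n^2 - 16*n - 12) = (n - 8)/(n - 6)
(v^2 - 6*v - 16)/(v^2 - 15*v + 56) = (v + 2)/(v - 7)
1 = 1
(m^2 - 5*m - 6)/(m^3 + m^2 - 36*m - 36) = 1/(m + 6)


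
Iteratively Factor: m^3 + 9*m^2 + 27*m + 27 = (m + 3)*(m^2 + 6*m + 9) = (m + 3)^2*(m + 3)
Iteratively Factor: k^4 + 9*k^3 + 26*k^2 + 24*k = (k + 3)*(k^3 + 6*k^2 + 8*k) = (k + 3)*(k + 4)*(k^2 + 2*k) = (k + 2)*(k + 3)*(k + 4)*(k)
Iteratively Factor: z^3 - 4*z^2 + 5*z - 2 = (z - 2)*(z^2 - 2*z + 1) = (z - 2)*(z - 1)*(z - 1)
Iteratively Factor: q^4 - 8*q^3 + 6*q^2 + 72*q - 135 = (q - 3)*(q^3 - 5*q^2 - 9*q + 45) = (q - 3)*(q + 3)*(q^2 - 8*q + 15) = (q - 3)^2*(q + 3)*(q - 5)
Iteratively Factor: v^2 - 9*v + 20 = (v - 4)*(v - 5)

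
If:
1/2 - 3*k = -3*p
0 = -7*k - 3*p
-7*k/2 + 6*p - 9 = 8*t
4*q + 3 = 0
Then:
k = 1/20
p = -7/60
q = -3/4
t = -79/64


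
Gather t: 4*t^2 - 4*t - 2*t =4*t^2 - 6*t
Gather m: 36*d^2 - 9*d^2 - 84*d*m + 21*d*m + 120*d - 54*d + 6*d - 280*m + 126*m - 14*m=27*d^2 + 72*d + m*(-63*d - 168)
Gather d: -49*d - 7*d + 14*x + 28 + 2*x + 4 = -56*d + 16*x + 32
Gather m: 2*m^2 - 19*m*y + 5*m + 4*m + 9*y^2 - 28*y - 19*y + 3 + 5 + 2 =2*m^2 + m*(9 - 19*y) + 9*y^2 - 47*y + 10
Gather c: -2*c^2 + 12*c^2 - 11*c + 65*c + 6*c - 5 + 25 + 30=10*c^2 + 60*c + 50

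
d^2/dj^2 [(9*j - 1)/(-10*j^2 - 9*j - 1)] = 2*(-(9*j - 1)*(20*j + 9)^2 + (270*j + 71)*(10*j^2 + 9*j + 1))/(10*j^2 + 9*j + 1)^3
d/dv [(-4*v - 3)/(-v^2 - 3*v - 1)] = (4*v^2 + 12*v - (2*v + 3)*(4*v + 3) + 4)/(v^2 + 3*v + 1)^2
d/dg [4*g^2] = 8*g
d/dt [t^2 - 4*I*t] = 2*t - 4*I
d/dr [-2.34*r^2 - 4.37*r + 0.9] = -4.68*r - 4.37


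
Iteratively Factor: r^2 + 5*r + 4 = (r + 4)*(r + 1)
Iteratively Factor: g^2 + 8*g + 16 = (g + 4)*(g + 4)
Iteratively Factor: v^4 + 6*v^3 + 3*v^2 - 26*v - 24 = (v + 4)*(v^3 + 2*v^2 - 5*v - 6) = (v - 2)*(v + 4)*(v^2 + 4*v + 3) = (v - 2)*(v + 1)*(v + 4)*(v + 3)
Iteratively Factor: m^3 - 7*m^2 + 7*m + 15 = (m - 5)*(m^2 - 2*m - 3) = (m - 5)*(m - 3)*(m + 1)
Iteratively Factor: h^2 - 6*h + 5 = (h - 5)*(h - 1)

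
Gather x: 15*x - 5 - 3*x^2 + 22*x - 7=-3*x^2 + 37*x - 12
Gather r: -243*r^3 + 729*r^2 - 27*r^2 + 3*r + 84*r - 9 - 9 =-243*r^3 + 702*r^2 + 87*r - 18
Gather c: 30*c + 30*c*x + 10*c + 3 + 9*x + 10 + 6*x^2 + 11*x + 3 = c*(30*x + 40) + 6*x^2 + 20*x + 16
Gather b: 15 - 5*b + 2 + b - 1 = 16 - 4*b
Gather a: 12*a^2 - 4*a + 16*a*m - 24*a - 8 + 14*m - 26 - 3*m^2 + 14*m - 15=12*a^2 + a*(16*m - 28) - 3*m^2 + 28*m - 49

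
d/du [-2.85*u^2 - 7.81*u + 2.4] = -5.7*u - 7.81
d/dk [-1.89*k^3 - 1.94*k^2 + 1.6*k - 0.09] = -5.67*k^2 - 3.88*k + 1.6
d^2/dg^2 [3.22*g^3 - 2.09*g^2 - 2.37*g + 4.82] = 19.32*g - 4.18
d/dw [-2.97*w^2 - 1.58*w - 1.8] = -5.94*w - 1.58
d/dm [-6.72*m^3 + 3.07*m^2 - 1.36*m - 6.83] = -20.16*m^2 + 6.14*m - 1.36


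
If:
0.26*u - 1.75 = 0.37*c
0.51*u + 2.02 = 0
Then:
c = -7.51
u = -3.96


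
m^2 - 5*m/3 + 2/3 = (m - 1)*(m - 2/3)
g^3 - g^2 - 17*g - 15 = (g - 5)*(g + 1)*(g + 3)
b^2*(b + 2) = b^3 + 2*b^2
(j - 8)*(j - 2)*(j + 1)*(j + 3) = j^4 - 6*j^3 - 21*j^2 + 34*j + 48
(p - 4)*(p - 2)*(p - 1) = p^3 - 7*p^2 + 14*p - 8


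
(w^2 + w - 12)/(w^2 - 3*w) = (w + 4)/w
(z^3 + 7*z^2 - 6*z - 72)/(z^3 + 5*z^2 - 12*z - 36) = (z + 4)/(z + 2)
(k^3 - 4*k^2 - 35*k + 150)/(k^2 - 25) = (k^2 + k - 30)/(k + 5)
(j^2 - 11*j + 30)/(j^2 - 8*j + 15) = (j - 6)/(j - 3)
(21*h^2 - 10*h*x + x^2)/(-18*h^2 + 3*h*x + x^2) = (-7*h + x)/(6*h + x)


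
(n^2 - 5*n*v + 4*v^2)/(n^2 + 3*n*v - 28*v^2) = (n - v)/(n + 7*v)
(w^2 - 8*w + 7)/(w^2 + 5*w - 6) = (w - 7)/(w + 6)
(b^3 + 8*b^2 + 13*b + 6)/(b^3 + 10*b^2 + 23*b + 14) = (b^2 + 7*b + 6)/(b^2 + 9*b + 14)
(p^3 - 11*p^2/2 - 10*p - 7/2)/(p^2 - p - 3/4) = 2*(p^2 - 6*p - 7)/(2*p - 3)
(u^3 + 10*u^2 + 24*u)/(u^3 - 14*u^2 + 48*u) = (u^2 + 10*u + 24)/(u^2 - 14*u + 48)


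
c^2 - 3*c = c*(c - 3)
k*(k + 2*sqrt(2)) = k^2 + 2*sqrt(2)*k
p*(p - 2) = p^2 - 2*p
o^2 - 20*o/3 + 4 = (o - 6)*(o - 2/3)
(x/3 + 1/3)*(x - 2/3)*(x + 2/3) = x^3/3 + x^2/3 - 4*x/27 - 4/27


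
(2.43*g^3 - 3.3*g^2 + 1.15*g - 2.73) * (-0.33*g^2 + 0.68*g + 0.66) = -0.8019*g^5 + 2.7414*g^4 - 1.0197*g^3 - 0.4951*g^2 - 1.0974*g - 1.8018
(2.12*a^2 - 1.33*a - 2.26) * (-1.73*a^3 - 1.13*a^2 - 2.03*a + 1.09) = -3.6676*a^5 - 0.0947*a^4 + 1.1091*a^3 + 7.5645*a^2 + 3.1381*a - 2.4634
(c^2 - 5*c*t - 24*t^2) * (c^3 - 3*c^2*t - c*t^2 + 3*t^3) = c^5 - 8*c^4*t - 10*c^3*t^2 + 80*c^2*t^3 + 9*c*t^4 - 72*t^5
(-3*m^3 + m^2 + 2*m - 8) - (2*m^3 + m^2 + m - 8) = -5*m^3 + m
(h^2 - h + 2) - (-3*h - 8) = h^2 + 2*h + 10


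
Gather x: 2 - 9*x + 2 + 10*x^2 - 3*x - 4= 10*x^2 - 12*x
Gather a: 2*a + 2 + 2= 2*a + 4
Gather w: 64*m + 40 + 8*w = 64*m + 8*w + 40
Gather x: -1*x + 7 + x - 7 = 0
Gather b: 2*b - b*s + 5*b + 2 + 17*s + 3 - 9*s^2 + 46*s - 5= b*(7 - s) - 9*s^2 + 63*s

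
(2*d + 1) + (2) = 2*d + 3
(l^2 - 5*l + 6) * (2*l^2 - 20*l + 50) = 2*l^4 - 30*l^3 + 162*l^2 - 370*l + 300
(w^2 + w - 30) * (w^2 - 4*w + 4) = w^4 - 3*w^3 - 30*w^2 + 124*w - 120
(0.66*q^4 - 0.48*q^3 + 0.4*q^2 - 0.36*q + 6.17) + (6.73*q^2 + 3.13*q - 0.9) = 0.66*q^4 - 0.48*q^3 + 7.13*q^2 + 2.77*q + 5.27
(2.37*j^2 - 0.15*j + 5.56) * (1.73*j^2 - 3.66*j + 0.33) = 4.1001*j^4 - 8.9337*j^3 + 10.9499*j^2 - 20.3991*j + 1.8348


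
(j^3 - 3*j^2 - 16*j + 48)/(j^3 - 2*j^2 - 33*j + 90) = (j^2 - 16)/(j^2 + j - 30)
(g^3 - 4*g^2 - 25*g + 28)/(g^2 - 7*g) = g + 3 - 4/g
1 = 1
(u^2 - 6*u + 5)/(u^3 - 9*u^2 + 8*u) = (u - 5)/(u*(u - 8))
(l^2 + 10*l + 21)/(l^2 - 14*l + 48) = (l^2 + 10*l + 21)/(l^2 - 14*l + 48)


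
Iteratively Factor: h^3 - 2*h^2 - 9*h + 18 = (h - 3)*(h^2 + h - 6) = (h - 3)*(h - 2)*(h + 3)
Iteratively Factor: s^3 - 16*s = (s)*(s^2 - 16) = s*(s + 4)*(s - 4)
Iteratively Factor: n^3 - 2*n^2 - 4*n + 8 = (n + 2)*(n^2 - 4*n + 4) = (n - 2)*(n + 2)*(n - 2)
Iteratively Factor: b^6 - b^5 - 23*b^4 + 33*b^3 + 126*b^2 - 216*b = (b)*(b^5 - b^4 - 23*b^3 + 33*b^2 + 126*b - 216) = b*(b + 4)*(b^4 - 5*b^3 - 3*b^2 + 45*b - 54) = b*(b - 3)*(b + 4)*(b^3 - 2*b^2 - 9*b + 18) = b*(b - 3)^2*(b + 4)*(b^2 + b - 6) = b*(b - 3)^2*(b + 3)*(b + 4)*(b - 2)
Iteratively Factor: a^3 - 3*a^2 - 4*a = (a - 4)*(a^2 + a) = a*(a - 4)*(a + 1)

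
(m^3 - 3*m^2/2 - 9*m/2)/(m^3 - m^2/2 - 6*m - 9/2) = m/(m + 1)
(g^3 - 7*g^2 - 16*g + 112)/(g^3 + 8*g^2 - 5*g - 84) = (g^2 - 11*g + 28)/(g^2 + 4*g - 21)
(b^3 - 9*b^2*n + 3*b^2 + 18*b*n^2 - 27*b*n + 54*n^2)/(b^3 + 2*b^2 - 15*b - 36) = (b^2 - 9*b*n + 18*n^2)/(b^2 - b - 12)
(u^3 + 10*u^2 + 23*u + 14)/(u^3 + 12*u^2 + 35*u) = (u^2 + 3*u + 2)/(u*(u + 5))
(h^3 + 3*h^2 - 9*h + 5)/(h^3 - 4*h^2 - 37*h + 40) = (h - 1)/(h - 8)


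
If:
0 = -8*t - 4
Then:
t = -1/2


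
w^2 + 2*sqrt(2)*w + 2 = (w + sqrt(2))^2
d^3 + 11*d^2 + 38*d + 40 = (d + 2)*(d + 4)*(d + 5)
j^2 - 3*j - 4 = (j - 4)*(j + 1)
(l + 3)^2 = l^2 + 6*l + 9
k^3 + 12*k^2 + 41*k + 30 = (k + 1)*(k + 5)*(k + 6)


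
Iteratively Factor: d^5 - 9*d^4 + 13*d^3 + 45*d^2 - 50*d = (d + 2)*(d^4 - 11*d^3 + 35*d^2 - 25*d) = (d - 1)*(d + 2)*(d^3 - 10*d^2 + 25*d) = d*(d - 1)*(d + 2)*(d^2 - 10*d + 25) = d*(d - 5)*(d - 1)*(d + 2)*(d - 5)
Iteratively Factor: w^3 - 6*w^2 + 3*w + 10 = (w + 1)*(w^2 - 7*w + 10) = (w - 5)*(w + 1)*(w - 2)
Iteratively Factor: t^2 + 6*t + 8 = (t + 4)*(t + 2)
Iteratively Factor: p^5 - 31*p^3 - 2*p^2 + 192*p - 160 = (p - 2)*(p^4 + 2*p^3 - 27*p^2 - 56*p + 80) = (p - 2)*(p + 4)*(p^3 - 2*p^2 - 19*p + 20) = (p - 5)*(p - 2)*(p + 4)*(p^2 + 3*p - 4) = (p - 5)*(p - 2)*(p - 1)*(p + 4)*(p + 4)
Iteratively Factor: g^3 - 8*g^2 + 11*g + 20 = (g - 4)*(g^2 - 4*g - 5) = (g - 4)*(g + 1)*(g - 5)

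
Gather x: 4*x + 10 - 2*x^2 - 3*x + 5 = -2*x^2 + x + 15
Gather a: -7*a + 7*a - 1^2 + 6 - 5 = 0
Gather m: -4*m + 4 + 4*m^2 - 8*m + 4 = 4*m^2 - 12*m + 8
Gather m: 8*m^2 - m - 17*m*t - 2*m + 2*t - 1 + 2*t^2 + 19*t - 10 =8*m^2 + m*(-17*t - 3) + 2*t^2 + 21*t - 11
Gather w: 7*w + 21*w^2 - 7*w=21*w^2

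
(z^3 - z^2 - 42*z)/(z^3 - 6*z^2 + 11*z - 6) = z*(z^2 - z - 42)/(z^3 - 6*z^2 + 11*z - 6)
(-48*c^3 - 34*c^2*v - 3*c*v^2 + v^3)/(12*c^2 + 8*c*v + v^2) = (-24*c^2 - 5*c*v + v^2)/(6*c + v)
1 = 1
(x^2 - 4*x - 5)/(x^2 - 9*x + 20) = (x + 1)/(x - 4)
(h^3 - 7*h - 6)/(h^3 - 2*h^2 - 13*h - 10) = (h - 3)/(h - 5)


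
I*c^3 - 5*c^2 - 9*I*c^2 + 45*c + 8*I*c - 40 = (c - 8)*(c + 5*I)*(I*c - I)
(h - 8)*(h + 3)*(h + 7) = h^3 + 2*h^2 - 59*h - 168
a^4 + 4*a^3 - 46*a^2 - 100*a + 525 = (a - 5)*(a - 3)*(a + 5)*(a + 7)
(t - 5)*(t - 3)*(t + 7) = t^3 - t^2 - 41*t + 105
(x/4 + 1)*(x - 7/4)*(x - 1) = x^3/4 + 5*x^2/16 - 37*x/16 + 7/4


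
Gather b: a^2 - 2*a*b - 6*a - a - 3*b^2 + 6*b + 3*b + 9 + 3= a^2 - 7*a - 3*b^2 + b*(9 - 2*a) + 12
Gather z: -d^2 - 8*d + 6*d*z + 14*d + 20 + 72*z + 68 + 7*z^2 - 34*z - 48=-d^2 + 6*d + 7*z^2 + z*(6*d + 38) + 40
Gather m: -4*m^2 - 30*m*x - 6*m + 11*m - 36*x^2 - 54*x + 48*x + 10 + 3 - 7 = -4*m^2 + m*(5 - 30*x) - 36*x^2 - 6*x + 6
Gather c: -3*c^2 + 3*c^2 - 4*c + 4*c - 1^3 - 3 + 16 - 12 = 0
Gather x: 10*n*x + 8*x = x*(10*n + 8)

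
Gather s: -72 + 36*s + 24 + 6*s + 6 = 42*s - 42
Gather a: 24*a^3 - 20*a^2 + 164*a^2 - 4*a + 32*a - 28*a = 24*a^3 + 144*a^2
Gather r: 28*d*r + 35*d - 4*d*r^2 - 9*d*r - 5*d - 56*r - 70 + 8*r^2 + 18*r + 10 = 30*d + r^2*(8 - 4*d) + r*(19*d - 38) - 60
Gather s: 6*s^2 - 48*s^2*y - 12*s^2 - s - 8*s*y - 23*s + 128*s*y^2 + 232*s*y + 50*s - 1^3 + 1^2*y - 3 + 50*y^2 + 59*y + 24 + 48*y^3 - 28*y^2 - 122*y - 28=s^2*(-48*y - 6) + s*(128*y^2 + 224*y + 26) + 48*y^3 + 22*y^2 - 62*y - 8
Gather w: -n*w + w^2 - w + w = -n*w + w^2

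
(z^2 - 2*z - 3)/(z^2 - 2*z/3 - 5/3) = 3*(z - 3)/(3*z - 5)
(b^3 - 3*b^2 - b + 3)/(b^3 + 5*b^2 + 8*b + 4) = (b^2 - 4*b + 3)/(b^2 + 4*b + 4)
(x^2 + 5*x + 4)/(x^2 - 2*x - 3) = (x + 4)/(x - 3)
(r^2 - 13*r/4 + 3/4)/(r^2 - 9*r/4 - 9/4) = (4*r - 1)/(4*r + 3)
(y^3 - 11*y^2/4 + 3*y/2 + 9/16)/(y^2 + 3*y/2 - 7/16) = (16*y^3 - 44*y^2 + 24*y + 9)/(16*y^2 + 24*y - 7)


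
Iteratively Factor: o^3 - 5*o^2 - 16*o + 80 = (o + 4)*(o^2 - 9*o + 20) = (o - 5)*(o + 4)*(o - 4)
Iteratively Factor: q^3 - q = (q + 1)*(q^2 - q) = q*(q + 1)*(q - 1)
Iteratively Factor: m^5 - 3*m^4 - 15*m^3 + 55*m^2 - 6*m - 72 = (m + 1)*(m^4 - 4*m^3 - 11*m^2 + 66*m - 72) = (m - 2)*(m + 1)*(m^3 - 2*m^2 - 15*m + 36) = (m - 2)*(m + 1)*(m + 4)*(m^2 - 6*m + 9) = (m - 3)*(m - 2)*(m + 1)*(m + 4)*(m - 3)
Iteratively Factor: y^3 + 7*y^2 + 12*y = (y + 4)*(y^2 + 3*y) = (y + 3)*(y + 4)*(y)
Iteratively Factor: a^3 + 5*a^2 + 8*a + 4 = (a + 1)*(a^2 + 4*a + 4) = (a + 1)*(a + 2)*(a + 2)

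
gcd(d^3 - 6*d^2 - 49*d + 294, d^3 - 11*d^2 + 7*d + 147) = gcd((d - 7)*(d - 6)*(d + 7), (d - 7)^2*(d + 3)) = d - 7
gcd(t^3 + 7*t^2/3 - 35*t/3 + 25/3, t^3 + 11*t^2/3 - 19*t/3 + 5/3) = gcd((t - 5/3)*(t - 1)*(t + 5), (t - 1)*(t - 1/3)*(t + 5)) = t^2 + 4*t - 5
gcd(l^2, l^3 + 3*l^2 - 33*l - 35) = 1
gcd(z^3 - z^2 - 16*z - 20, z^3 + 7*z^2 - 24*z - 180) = z - 5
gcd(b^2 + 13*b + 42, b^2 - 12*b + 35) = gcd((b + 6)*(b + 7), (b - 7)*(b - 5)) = 1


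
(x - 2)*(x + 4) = x^2 + 2*x - 8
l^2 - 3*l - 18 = (l - 6)*(l + 3)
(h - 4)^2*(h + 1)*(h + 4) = h^4 - 3*h^3 - 20*h^2 + 48*h + 64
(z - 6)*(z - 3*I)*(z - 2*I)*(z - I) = z^4 - 6*z^3 - 6*I*z^3 - 11*z^2 + 36*I*z^2 + 66*z + 6*I*z - 36*I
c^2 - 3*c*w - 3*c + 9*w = (c - 3)*(c - 3*w)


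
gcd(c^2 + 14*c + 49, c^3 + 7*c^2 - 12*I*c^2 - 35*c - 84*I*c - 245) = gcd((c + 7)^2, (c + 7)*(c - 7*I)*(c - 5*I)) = c + 7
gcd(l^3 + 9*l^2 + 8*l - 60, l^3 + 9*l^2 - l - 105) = l + 5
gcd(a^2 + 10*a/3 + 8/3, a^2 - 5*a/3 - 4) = a + 4/3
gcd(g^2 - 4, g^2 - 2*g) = g - 2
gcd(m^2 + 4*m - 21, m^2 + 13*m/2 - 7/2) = m + 7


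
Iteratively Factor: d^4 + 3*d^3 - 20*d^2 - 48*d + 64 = (d + 4)*(d^3 - d^2 - 16*d + 16) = (d - 1)*(d + 4)*(d^2 - 16) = (d - 4)*(d - 1)*(d + 4)*(d + 4)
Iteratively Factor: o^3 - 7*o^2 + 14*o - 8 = (o - 1)*(o^2 - 6*o + 8) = (o - 4)*(o - 1)*(o - 2)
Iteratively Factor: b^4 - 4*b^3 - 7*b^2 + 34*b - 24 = (b - 1)*(b^3 - 3*b^2 - 10*b + 24) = (b - 2)*(b - 1)*(b^2 - b - 12) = (b - 2)*(b - 1)*(b + 3)*(b - 4)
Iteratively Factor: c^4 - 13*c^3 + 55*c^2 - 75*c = (c - 5)*(c^3 - 8*c^2 + 15*c) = c*(c - 5)*(c^2 - 8*c + 15) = c*(c - 5)^2*(c - 3)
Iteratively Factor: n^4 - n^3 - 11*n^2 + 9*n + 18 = (n - 2)*(n^3 + n^2 - 9*n - 9) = (n - 2)*(n + 1)*(n^2 - 9) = (n - 2)*(n + 1)*(n + 3)*(n - 3)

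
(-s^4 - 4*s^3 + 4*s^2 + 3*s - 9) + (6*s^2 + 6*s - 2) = -s^4 - 4*s^3 + 10*s^2 + 9*s - 11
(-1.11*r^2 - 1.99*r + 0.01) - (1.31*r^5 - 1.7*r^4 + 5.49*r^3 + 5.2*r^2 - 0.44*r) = -1.31*r^5 + 1.7*r^4 - 5.49*r^3 - 6.31*r^2 - 1.55*r + 0.01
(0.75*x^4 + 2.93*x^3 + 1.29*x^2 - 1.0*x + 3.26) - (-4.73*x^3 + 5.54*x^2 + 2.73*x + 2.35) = 0.75*x^4 + 7.66*x^3 - 4.25*x^2 - 3.73*x + 0.91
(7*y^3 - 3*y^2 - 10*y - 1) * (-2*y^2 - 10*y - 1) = -14*y^5 - 64*y^4 + 43*y^3 + 105*y^2 + 20*y + 1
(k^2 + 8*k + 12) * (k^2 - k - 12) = k^4 + 7*k^3 - 8*k^2 - 108*k - 144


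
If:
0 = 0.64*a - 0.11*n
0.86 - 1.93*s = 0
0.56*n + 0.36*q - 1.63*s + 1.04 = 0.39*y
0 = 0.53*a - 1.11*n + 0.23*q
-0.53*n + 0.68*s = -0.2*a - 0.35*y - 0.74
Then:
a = -0.16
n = -0.92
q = -4.08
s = 0.45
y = -4.28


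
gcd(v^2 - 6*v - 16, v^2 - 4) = v + 2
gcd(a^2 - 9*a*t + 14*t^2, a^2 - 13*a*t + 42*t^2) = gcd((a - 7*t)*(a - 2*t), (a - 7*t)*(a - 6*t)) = -a + 7*t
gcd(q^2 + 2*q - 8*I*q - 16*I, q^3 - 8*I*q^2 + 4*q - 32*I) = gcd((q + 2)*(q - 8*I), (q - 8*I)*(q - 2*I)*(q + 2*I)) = q - 8*I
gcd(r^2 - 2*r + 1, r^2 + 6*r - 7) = r - 1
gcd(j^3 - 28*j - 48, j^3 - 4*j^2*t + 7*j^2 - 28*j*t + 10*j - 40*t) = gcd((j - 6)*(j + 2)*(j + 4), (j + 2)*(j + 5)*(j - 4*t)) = j + 2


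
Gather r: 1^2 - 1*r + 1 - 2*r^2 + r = 2 - 2*r^2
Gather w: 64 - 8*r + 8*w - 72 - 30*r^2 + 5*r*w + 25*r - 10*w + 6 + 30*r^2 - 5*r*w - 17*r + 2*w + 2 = 0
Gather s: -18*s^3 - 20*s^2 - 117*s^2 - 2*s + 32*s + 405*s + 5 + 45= -18*s^3 - 137*s^2 + 435*s + 50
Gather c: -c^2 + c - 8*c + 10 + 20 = -c^2 - 7*c + 30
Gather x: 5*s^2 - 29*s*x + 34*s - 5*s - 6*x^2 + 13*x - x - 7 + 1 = 5*s^2 + 29*s - 6*x^2 + x*(12 - 29*s) - 6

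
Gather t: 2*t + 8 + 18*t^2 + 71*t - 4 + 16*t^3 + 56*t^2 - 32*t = 16*t^3 + 74*t^2 + 41*t + 4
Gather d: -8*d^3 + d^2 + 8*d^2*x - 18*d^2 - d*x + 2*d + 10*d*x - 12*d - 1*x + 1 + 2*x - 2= -8*d^3 + d^2*(8*x - 17) + d*(9*x - 10) + x - 1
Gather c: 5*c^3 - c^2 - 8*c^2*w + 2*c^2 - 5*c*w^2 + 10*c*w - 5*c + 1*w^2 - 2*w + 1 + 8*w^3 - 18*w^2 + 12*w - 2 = 5*c^3 + c^2*(1 - 8*w) + c*(-5*w^2 + 10*w - 5) + 8*w^3 - 17*w^2 + 10*w - 1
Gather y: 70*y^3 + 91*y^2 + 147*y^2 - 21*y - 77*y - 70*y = 70*y^3 + 238*y^2 - 168*y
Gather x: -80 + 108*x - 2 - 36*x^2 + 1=-36*x^2 + 108*x - 81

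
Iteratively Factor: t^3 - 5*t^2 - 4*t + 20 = (t - 5)*(t^2 - 4) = (t - 5)*(t - 2)*(t + 2)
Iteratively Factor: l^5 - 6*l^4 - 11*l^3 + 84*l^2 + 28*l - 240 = (l - 5)*(l^4 - l^3 - 16*l^2 + 4*l + 48) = (l - 5)*(l - 2)*(l^3 + l^2 - 14*l - 24) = (l - 5)*(l - 2)*(l + 2)*(l^2 - l - 12) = (l - 5)*(l - 4)*(l - 2)*(l + 2)*(l + 3)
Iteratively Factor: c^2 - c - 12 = (c + 3)*(c - 4)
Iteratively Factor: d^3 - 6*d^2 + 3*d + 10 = (d - 5)*(d^2 - d - 2) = (d - 5)*(d - 2)*(d + 1)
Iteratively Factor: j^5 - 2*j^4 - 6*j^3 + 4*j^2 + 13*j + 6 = (j + 1)*(j^4 - 3*j^3 - 3*j^2 + 7*j + 6) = (j + 1)^2*(j^3 - 4*j^2 + j + 6) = (j + 1)^3*(j^2 - 5*j + 6) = (j - 2)*(j + 1)^3*(j - 3)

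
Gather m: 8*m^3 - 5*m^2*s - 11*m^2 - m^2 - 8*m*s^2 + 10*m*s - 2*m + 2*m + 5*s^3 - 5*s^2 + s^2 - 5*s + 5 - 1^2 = 8*m^3 + m^2*(-5*s - 12) + m*(-8*s^2 + 10*s) + 5*s^3 - 4*s^2 - 5*s + 4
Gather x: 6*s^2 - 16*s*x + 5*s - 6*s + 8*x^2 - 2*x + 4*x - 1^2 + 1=6*s^2 - s + 8*x^2 + x*(2 - 16*s)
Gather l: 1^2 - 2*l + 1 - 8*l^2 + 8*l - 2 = -8*l^2 + 6*l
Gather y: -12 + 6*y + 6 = 6*y - 6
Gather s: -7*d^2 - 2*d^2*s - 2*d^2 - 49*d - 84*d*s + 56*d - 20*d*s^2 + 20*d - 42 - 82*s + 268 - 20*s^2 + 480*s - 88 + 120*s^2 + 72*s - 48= -9*d^2 + 27*d + s^2*(100 - 20*d) + s*(-2*d^2 - 84*d + 470) + 90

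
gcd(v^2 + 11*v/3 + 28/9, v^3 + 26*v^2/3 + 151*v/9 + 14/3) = v + 7/3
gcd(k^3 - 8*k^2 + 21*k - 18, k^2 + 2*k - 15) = k - 3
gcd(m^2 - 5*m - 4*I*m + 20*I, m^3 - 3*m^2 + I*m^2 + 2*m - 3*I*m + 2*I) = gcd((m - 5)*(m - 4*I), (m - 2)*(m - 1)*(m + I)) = 1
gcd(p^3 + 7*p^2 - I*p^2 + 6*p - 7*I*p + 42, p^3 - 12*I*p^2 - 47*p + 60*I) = p - 3*I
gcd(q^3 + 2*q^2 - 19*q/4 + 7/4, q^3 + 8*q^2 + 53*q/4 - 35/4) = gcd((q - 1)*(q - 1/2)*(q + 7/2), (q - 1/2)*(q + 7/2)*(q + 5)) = q^2 + 3*q - 7/4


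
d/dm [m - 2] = 1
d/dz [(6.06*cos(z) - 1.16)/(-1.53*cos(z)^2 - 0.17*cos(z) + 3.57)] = (-9.2718*cos(z)^2 + 3.5496*cos(z) - 21.437)*sin(z)/(2.3409*cos(z)^4 + 0.5202*cos(z)^3 - 10.8953*cos(z)^2 - 1.2138*cos(z) + 12.7449)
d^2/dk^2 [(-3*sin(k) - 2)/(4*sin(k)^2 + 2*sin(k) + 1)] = (48*sin(k)^5 + 104*sin(k)^4 - 120*sin(k)^3 - 222*sin(k)^2 - 25*sin(k) + 12)/(4*sin(k)^2 + 2*sin(k) + 1)^3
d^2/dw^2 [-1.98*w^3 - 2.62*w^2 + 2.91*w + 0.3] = -11.88*w - 5.24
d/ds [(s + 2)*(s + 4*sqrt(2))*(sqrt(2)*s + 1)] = 3*sqrt(2)*s^2 + 4*sqrt(2)*s + 18*s + 4*sqrt(2) + 18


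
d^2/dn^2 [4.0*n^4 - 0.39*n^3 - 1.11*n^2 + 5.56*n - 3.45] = 48.0*n^2 - 2.34*n - 2.22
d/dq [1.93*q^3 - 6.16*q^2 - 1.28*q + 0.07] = 5.79*q^2 - 12.32*q - 1.28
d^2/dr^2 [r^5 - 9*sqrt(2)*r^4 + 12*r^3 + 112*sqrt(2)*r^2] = 20*r^3 - 108*sqrt(2)*r^2 + 72*r + 224*sqrt(2)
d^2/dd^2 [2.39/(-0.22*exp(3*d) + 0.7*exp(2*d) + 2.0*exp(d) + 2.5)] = (2.39*(-1.32*exp(2*d) + 2.8*exp(d) + 4.0)*(-0.66*exp(2*d) + 1.4*exp(d) + 2.0)*exp(d) + (4.7322*exp(2*d) - 6.692*exp(d) - 4.78)*(-0.22*exp(3*d) + 0.7*exp(2*d) + 2.0*exp(d) + 2.5))*exp(d)/(-0.22*exp(3*d) + 0.7*exp(2*d) + 2.0*exp(d) + 2.5)^3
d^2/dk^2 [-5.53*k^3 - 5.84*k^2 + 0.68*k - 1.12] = -33.18*k - 11.68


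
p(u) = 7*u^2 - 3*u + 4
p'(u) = 14*u - 3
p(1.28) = 11.63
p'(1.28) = 14.92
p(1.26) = 11.33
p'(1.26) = 14.64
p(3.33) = 71.63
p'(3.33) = 43.62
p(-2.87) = 70.27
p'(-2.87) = -43.18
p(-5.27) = 214.22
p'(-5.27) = -76.78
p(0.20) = 3.68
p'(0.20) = -0.20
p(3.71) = 89.22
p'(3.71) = 48.94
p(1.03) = 8.34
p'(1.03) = 11.42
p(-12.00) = 1048.00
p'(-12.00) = -171.00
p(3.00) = 58.00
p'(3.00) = 39.00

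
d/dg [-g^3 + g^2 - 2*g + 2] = -3*g^2 + 2*g - 2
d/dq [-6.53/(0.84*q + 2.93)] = 5.4852/(0.84*q + 2.93)^2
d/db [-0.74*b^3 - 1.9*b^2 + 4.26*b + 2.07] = -2.22*b^2 - 3.8*b + 4.26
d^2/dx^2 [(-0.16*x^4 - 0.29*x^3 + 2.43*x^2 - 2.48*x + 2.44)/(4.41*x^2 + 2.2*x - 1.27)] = (-6.22339199999999*x^6 - 9.31392*x^5 + 0.730271999999957*x^4 - 142.517262*x^3 + 368.143182*x^2 + 55.892418*x + 44.93107)/(85.766121*x^6 + 128.35746*x^5 - 10.064061*x^4 - 63.28124*x^3 + 2.898267*x^2 + 10.64514*x - 2.048383)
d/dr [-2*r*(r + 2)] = -4*r - 4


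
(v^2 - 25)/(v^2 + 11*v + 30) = (v - 5)/(v + 6)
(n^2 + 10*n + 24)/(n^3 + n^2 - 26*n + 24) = (n + 4)/(n^2 - 5*n + 4)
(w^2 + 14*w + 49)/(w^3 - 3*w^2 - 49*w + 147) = (w + 7)/(w^2 - 10*w + 21)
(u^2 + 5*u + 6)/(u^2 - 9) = (u + 2)/(u - 3)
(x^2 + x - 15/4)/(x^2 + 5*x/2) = (x - 3/2)/x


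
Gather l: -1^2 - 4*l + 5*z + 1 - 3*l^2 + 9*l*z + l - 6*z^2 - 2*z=-3*l^2 + l*(9*z - 3) - 6*z^2 + 3*z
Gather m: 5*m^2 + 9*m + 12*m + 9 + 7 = 5*m^2 + 21*m + 16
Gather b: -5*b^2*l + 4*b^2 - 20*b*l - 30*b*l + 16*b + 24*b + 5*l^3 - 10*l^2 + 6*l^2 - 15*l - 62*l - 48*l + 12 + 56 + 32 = b^2*(4 - 5*l) + b*(40 - 50*l) + 5*l^3 - 4*l^2 - 125*l + 100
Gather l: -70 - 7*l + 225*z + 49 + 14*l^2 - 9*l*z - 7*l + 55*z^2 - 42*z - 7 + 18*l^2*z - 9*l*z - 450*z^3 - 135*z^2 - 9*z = l^2*(18*z + 14) + l*(-18*z - 14) - 450*z^3 - 80*z^2 + 174*z - 28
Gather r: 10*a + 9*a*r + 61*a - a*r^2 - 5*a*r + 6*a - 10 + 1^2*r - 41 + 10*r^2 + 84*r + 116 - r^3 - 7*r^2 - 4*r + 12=77*a - r^3 + r^2*(3 - a) + r*(4*a + 81) + 77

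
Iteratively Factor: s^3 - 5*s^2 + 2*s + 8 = (s + 1)*(s^2 - 6*s + 8) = (s - 2)*(s + 1)*(s - 4)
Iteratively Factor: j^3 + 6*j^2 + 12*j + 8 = (j + 2)*(j^2 + 4*j + 4) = (j + 2)^2*(j + 2)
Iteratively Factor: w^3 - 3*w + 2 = (w + 2)*(w^2 - 2*w + 1) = (w - 1)*(w + 2)*(w - 1)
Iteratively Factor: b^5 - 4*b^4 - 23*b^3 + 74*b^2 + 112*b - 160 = (b - 5)*(b^4 + b^3 - 18*b^2 - 16*b + 32) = (b - 5)*(b - 1)*(b^3 + 2*b^2 - 16*b - 32) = (b - 5)*(b - 1)*(b + 4)*(b^2 - 2*b - 8) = (b - 5)*(b - 4)*(b - 1)*(b + 4)*(b + 2)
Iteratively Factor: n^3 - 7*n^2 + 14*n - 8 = (n - 1)*(n^2 - 6*n + 8) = (n - 4)*(n - 1)*(n - 2)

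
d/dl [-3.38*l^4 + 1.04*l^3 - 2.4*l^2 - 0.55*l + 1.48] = -13.52*l^3 + 3.12*l^2 - 4.8*l - 0.55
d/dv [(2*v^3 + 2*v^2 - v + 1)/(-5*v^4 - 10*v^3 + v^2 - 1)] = (10*v^6 + 20*v^5 + 7*v^4 + 25*v^2 - 6*v + 1)/(25*v^8 + 100*v^7 + 90*v^6 - 20*v^5 + 11*v^4 + 20*v^3 - 2*v^2 + 1)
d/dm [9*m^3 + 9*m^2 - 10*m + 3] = 27*m^2 + 18*m - 10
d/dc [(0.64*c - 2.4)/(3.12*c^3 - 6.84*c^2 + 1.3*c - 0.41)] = (-3.9936*c^3 + 26.8416*c^2 - 32.832*c + 2.8576)/(9.7344*c^6 - 42.6816*c^5 + 54.8976*c^4 - 20.3424*c^3 + 7.2988*c^2 - 1.066*c + 0.1681)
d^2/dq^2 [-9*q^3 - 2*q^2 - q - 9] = -54*q - 4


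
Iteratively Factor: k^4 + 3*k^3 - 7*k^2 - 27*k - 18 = (k + 2)*(k^3 + k^2 - 9*k - 9) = (k + 1)*(k + 2)*(k^2 - 9) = (k - 3)*(k + 1)*(k + 2)*(k + 3)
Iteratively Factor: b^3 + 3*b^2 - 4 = (b - 1)*(b^2 + 4*b + 4) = (b - 1)*(b + 2)*(b + 2)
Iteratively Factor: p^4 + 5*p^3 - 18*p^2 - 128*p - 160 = (p + 4)*(p^3 + p^2 - 22*p - 40) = (p - 5)*(p + 4)*(p^2 + 6*p + 8) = (p - 5)*(p + 2)*(p + 4)*(p + 4)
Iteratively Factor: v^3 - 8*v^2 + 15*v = (v - 3)*(v^2 - 5*v) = v*(v - 3)*(v - 5)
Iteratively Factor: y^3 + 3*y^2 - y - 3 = (y + 1)*(y^2 + 2*y - 3) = (y + 1)*(y + 3)*(y - 1)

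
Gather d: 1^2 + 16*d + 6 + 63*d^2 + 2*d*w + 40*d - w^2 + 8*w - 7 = 63*d^2 + d*(2*w + 56) - w^2 + 8*w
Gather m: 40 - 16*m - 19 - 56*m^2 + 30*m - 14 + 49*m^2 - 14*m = 7 - 7*m^2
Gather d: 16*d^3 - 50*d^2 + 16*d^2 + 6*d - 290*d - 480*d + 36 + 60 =16*d^3 - 34*d^2 - 764*d + 96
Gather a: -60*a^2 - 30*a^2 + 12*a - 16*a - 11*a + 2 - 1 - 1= -90*a^2 - 15*a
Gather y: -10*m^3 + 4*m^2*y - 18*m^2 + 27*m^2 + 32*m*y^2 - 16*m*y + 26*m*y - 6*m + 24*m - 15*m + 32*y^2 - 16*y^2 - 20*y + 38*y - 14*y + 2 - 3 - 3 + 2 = -10*m^3 + 9*m^2 + 3*m + y^2*(32*m + 16) + y*(4*m^2 + 10*m + 4) - 2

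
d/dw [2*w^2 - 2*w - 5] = 4*w - 2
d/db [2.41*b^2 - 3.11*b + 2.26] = 4.82*b - 3.11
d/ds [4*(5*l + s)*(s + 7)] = 20*l + 8*s + 28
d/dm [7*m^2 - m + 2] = 14*m - 1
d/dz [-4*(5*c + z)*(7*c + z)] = -48*c - 8*z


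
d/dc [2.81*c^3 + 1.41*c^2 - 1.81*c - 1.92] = 8.43*c^2 + 2.82*c - 1.81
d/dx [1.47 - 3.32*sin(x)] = -3.32*cos(x)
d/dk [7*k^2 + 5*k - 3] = 14*k + 5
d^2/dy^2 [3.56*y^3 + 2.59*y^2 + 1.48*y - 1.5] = 21.36*y + 5.18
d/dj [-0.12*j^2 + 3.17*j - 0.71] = 3.17 - 0.24*j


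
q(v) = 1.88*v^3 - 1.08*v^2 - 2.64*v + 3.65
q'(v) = 5.64*v^2 - 2.16*v - 2.64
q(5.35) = 246.50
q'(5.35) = 147.23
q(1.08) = 1.91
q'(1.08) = 1.61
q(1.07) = 1.89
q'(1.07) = 1.51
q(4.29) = 120.88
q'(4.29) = 91.89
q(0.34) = 2.70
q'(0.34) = -2.72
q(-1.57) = -2.14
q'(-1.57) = 14.65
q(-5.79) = -382.19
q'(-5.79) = 198.94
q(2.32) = 15.19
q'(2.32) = 22.71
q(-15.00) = -6544.75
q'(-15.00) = 1298.76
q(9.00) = 1262.93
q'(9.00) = 434.76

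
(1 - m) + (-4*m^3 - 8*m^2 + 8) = -4*m^3 - 8*m^2 - m + 9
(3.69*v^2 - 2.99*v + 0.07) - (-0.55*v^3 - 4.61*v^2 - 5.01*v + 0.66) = 0.55*v^3 + 8.3*v^2 + 2.02*v - 0.59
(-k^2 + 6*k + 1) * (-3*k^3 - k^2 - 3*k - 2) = 3*k^5 - 17*k^4 - 6*k^3 - 17*k^2 - 15*k - 2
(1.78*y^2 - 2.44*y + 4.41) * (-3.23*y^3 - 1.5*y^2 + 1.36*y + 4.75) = -5.7494*y^5 + 5.2112*y^4 - 8.1635*y^3 - 1.4784*y^2 - 5.5924*y + 20.9475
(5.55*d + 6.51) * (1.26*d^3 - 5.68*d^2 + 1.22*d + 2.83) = 6.993*d^4 - 23.3214*d^3 - 30.2058*d^2 + 23.6487*d + 18.4233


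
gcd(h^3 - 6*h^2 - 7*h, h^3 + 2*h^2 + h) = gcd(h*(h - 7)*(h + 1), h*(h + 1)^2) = h^2 + h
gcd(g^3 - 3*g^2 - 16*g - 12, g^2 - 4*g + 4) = 1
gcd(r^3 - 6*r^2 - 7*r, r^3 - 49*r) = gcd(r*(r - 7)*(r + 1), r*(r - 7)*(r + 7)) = r^2 - 7*r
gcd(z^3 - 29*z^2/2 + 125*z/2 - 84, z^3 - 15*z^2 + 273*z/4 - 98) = z^2 - 23*z/2 + 28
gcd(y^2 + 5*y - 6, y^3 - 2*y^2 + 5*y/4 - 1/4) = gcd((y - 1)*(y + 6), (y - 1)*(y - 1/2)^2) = y - 1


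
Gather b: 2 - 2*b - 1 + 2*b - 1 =0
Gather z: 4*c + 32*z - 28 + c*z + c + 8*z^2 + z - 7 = 5*c + 8*z^2 + z*(c + 33) - 35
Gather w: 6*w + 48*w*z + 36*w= w*(48*z + 42)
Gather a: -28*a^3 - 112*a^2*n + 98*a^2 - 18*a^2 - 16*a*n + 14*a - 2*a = -28*a^3 + a^2*(80 - 112*n) + a*(12 - 16*n)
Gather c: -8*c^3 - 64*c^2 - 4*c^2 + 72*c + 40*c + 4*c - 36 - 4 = -8*c^3 - 68*c^2 + 116*c - 40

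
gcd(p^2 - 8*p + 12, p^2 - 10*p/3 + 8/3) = p - 2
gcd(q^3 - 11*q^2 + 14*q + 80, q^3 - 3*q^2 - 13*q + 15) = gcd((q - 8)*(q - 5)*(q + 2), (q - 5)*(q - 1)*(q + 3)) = q - 5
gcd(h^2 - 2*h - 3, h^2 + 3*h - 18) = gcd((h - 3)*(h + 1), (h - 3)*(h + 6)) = h - 3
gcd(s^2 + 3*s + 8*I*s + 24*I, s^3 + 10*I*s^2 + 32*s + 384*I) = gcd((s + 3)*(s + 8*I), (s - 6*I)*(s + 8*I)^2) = s + 8*I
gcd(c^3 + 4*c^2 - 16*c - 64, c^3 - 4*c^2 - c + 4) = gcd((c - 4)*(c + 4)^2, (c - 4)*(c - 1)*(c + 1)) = c - 4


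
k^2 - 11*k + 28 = (k - 7)*(k - 4)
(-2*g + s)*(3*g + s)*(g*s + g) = -6*g^3*s - 6*g^3 + g^2*s^2 + g^2*s + g*s^3 + g*s^2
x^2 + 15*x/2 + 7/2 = (x + 1/2)*(x + 7)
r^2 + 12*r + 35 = (r + 5)*(r + 7)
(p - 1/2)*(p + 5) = p^2 + 9*p/2 - 5/2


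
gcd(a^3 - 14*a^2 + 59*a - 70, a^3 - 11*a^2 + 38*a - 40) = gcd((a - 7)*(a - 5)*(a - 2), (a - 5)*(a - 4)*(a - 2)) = a^2 - 7*a + 10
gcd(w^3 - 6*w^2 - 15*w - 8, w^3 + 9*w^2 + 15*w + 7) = w^2 + 2*w + 1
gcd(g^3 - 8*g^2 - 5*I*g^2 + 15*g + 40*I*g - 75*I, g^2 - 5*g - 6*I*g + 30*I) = g - 5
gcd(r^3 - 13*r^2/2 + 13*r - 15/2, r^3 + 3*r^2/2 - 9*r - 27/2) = r - 3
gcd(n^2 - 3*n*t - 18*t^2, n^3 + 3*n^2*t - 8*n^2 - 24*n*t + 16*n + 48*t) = n + 3*t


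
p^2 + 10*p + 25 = (p + 5)^2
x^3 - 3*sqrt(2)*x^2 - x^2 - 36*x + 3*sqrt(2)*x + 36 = (x - 1)*(x - 6*sqrt(2))*(x + 3*sqrt(2))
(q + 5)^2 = q^2 + 10*q + 25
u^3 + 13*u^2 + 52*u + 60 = (u + 2)*(u + 5)*(u + 6)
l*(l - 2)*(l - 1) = l^3 - 3*l^2 + 2*l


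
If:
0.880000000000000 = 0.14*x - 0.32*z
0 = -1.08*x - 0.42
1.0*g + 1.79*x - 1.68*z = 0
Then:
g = -4.21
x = -0.39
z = -2.92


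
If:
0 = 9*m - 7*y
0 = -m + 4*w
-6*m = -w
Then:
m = 0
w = 0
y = 0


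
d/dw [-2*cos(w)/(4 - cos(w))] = 8*sin(w)/(cos(w) - 4)^2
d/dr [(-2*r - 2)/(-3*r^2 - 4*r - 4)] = 6*r*(-r - 2)/(9*r^4 + 24*r^3 + 40*r^2 + 32*r + 16)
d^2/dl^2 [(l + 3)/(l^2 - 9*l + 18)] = 2*(3*(2 - l)*(l^2 - 9*l + 18) + (l + 3)*(2*l - 9)^2)/(l^2 - 9*l + 18)^3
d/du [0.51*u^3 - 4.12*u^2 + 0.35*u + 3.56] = 1.53*u^2 - 8.24*u + 0.35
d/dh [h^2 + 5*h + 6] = 2*h + 5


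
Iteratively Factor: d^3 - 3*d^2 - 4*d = (d - 4)*(d^2 + d) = (d - 4)*(d + 1)*(d)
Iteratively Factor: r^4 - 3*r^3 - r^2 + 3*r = (r + 1)*(r^3 - 4*r^2 + 3*r) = (r - 1)*(r + 1)*(r^2 - 3*r) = r*(r - 1)*(r + 1)*(r - 3)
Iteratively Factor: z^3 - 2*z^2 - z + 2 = (z - 1)*(z^2 - z - 2) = (z - 1)*(z + 1)*(z - 2)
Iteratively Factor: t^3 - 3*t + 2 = (t - 1)*(t^2 + t - 2) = (t - 1)^2*(t + 2)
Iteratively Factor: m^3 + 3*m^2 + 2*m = (m)*(m^2 + 3*m + 2) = m*(m + 2)*(m + 1)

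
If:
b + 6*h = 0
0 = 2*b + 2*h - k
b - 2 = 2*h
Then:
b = 3/2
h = -1/4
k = 5/2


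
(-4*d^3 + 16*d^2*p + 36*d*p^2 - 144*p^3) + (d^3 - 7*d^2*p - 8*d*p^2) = -3*d^3 + 9*d^2*p + 28*d*p^2 - 144*p^3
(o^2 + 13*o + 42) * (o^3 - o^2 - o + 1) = o^5 + 12*o^4 + 28*o^3 - 54*o^2 - 29*o + 42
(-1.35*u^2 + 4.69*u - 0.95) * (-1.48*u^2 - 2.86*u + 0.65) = 1.998*u^4 - 3.0802*u^3 - 12.8849*u^2 + 5.7655*u - 0.6175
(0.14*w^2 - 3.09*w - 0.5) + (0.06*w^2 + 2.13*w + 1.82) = 0.2*w^2 - 0.96*w + 1.32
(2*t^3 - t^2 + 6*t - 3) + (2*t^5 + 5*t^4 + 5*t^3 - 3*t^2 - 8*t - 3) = 2*t^5 + 5*t^4 + 7*t^3 - 4*t^2 - 2*t - 6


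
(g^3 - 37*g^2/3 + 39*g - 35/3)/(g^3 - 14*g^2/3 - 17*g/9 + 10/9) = 3*(g - 7)/(3*g + 2)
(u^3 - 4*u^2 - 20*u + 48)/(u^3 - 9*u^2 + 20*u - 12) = (u + 4)/(u - 1)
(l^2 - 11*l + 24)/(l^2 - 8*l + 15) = (l - 8)/(l - 5)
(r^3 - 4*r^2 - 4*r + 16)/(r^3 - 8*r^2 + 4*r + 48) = (r - 2)/(r - 6)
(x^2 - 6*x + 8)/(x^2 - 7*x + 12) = (x - 2)/(x - 3)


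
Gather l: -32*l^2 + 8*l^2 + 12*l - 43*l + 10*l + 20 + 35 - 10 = -24*l^2 - 21*l + 45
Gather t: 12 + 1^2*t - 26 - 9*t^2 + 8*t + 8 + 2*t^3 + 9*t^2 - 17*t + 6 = 2*t^3 - 8*t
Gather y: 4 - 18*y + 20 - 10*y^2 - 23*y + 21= -10*y^2 - 41*y + 45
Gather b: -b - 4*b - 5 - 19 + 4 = -5*b - 20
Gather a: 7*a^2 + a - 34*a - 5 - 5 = 7*a^2 - 33*a - 10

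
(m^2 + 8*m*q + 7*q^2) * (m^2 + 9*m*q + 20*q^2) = m^4 + 17*m^3*q + 99*m^2*q^2 + 223*m*q^3 + 140*q^4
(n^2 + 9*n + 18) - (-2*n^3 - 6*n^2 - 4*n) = 2*n^3 + 7*n^2 + 13*n + 18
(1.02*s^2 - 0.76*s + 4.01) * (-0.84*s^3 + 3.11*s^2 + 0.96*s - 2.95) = -0.8568*s^5 + 3.8106*s^4 - 4.7528*s^3 + 8.7325*s^2 + 6.0916*s - 11.8295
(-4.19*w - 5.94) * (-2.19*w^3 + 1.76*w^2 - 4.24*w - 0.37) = 9.1761*w^4 + 5.6342*w^3 + 7.3112*w^2 + 26.7359*w + 2.1978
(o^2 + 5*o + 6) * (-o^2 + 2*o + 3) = -o^4 - 3*o^3 + 7*o^2 + 27*o + 18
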